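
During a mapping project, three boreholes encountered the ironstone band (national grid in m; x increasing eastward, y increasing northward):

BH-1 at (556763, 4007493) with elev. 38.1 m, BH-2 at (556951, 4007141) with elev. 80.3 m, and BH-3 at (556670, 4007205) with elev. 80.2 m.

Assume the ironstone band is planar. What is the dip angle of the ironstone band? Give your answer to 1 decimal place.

Two edge vectors: BH-1→BH-2 = (188, -352, 42.2), BH-1→BH-3 = (-93, -288, 42.1).
Normal n = (BH-1→BH-2) × (BH-1→BH-3) = (-2665.6, -11839.4, -86880).
So ∂z/∂x = −n_x/n_z = −0.03068 and ∂z/∂y = −n_y/n_z = −0.13627.
Gradient magnitude |∇z| = √(a² + b²) = √(0.00094 + 0.01857) = 0.13968.
True dip = arctan(0.13968) = 8.0°, dipping toward NNE (azimuth ≈ 013°).

8.0°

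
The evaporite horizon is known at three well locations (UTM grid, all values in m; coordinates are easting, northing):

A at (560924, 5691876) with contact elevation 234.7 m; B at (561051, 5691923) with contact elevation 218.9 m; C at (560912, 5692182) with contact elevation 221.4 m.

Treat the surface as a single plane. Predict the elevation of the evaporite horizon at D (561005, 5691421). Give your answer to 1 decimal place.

Two edge vectors: A→B = (127, 47, -15.8), A→C = (-12, 306, -13.3).
Normal n = (A→B) × (A→C) = (4209.7, 1878.7, 39426).
So ∂z/∂easting = −n_x/n_z = −0.106774717 and ∂z/∂northing = −n_y/n_z = −0.047651296.
Intercept c from A: 234.7 + 59892.50 + 271225.27 = 331352.47.
At (561005, 5691421): z = −59901.2 − 271203.6 + 331352.47 = 247.7 m.

247.7 m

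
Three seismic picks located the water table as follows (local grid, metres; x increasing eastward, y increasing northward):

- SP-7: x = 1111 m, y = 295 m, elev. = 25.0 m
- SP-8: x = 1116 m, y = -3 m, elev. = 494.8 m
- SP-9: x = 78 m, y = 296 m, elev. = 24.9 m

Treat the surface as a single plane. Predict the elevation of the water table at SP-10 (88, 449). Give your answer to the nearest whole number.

-216 m

Let the plane be z = a·x + b·y + c.
SP-8−SP-7: 5a − 298b = 469.8;  SP-9−SP-7: −1033a + 1b = −0.1.
Solving gives a = −0.00143, b = −1.57653.
Then c = 25 − a·1111 − b·295 = 491.67.
At (88, 449): z = −0.1 − 707.9 + 491.67 = -216.3 m.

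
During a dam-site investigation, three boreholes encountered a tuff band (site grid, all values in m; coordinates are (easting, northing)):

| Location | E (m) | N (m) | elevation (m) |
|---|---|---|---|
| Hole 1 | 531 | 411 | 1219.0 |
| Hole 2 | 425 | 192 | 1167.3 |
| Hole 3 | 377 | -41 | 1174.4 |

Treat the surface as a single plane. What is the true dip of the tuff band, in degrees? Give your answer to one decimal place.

44.6°

Two edge vectors: Hole 1→Hole 2 = (-106, -219, -51.7), Hole 1→Hole 3 = (-154, -452, -44.6).
Normal n = (Hole 1→Hole 2) × (Hole 1→Hole 3) = (-13601, 3234.2, 14186).
So ∂z/∂E = −n_x/n_z = 0.95876 and ∂z/∂N = −n_y/n_z = −0.22799.
Gradient magnitude |∇z| = √(a² + b²) = √(0.91922 + 0.05198) = 0.98550.
True dip = arctan(0.98550) = 44.6°, dipping toward WNW (azimuth ≈ 283°).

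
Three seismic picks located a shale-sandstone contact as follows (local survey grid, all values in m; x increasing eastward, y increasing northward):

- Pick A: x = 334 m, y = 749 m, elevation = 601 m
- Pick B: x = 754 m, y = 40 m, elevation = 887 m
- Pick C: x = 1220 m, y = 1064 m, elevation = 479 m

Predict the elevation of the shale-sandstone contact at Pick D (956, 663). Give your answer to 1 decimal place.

Two edge vectors: Pick A→Pick B = (420, -709, 286), Pick A→Pick C = (886, 315, -122).
Normal n = (Pick A→Pick B) × (Pick A→Pick C) = (-3592, 304636, 760474).
So ∂z/∂x = −n_x/n_z = 0.004723 and ∂z/∂y = −n_y/n_z = −0.400587.
Intercept c from Pick A: 601 − 1.58 + 300.04 = 899.46.
At (956, 663): z = 4.5 − 265.6 + 899.46 = 638.4 m.

638.4 m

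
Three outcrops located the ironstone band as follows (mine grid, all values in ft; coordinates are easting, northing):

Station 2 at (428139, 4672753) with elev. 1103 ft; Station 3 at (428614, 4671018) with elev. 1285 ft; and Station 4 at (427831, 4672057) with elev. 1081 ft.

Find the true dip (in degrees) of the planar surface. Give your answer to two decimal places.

11.18°

Two edge vectors: Station 2→Station 3 = (475, -1735, 182), Station 2→Station 4 = (-308, -696, -22).
Normal n = (Station 2→Station 3) × (Station 2→Station 4) = (164842, -45606, -864980).
So ∂z/∂easting = −n_x/n_z = 0.19057 and ∂z/∂northing = −n_y/n_z = −0.05272.
Gradient magnitude |∇z| = √(a² + b²) = √(0.03632 + 0.00278) = 0.19773.
True dip = arctan(0.19773) = 11.18°, dipping toward WNW (azimuth ≈ 285°).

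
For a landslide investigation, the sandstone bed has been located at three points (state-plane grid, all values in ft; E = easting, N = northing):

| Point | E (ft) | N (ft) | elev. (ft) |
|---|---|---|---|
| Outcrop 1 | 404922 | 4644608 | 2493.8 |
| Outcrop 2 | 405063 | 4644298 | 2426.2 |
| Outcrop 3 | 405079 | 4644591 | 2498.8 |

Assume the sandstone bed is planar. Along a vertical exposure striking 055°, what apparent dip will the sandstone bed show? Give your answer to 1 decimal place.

Two edge vectors: Outcrop 1→Outcrop 2 = (141, -310, -67.6), Outcrop 1→Outcrop 3 = (157, -17, 5).
Normal n = (Outcrop 1→Outcrop 2) × (Outcrop 1→Outcrop 3) = (-2699.2, -11318.2, 46273).
So ∂z/∂E = −n_x/n_z = 0.05833 and ∂z/∂N = −n_y/n_z = 0.24460.
Unit vector along 055° is (sin 55°, cos 55°) = (0.8192, 0.5736).
Slope in that direction = a·(0.8192) + b·(0.5736) = 0.18808.
Apparent dip = arctan|0.18808| = 10.7° (true dip is 14.1°, so apparent ≤ true as expected).

10.7°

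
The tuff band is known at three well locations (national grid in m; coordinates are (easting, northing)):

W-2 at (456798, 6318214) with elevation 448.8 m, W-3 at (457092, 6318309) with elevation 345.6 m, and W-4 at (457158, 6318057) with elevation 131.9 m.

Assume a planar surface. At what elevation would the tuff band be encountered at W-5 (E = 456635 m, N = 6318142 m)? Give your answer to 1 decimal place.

492.5 m

Let the plane be z = a·E + b·N + c.
W-3−W-2: 294a + 95b = −103.2;  W-4−W-2: 360a − 157b = −316.9.
Solving gives a = −0.576269942, b = 0.697088031.
Then c = 448.8 − a·456798 − b·6318214 = −4140663.60.
At (456635, 6318142): z = −263145.0 + 4404301.2 − 4140663.60 = 492.5 m.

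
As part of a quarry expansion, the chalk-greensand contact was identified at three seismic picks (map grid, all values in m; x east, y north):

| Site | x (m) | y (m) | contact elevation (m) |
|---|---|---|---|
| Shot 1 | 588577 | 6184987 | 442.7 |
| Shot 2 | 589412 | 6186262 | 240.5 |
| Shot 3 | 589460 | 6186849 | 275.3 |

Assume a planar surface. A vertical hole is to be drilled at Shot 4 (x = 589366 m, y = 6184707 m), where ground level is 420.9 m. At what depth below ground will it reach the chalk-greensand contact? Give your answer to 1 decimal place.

Two edge vectors: Shot 1→Shot 2 = (835, 1275, -202.2), Shot 1→Shot 3 = (883, 1862, -167.4).
Normal n = (Shot 1→Shot 2) × (Shot 1→Shot 3) = (163061.4, -38763.6, 428945).
So ∂z/∂x = −n_x/n_z = −0.380145240 and ∂z/∂y = −n_y/n_z = 0.090369628.
Intercept c from Shot 1: 442.7 + 223744.74 − 558934.97 = −334747.53.
At (589366, 6184707): z_contact = −224044.68 + 558909.67 − 334747.53 = 117.46 m.
Depth below ground = 420.9 − 117.46 = 303.4 m.

303.4 m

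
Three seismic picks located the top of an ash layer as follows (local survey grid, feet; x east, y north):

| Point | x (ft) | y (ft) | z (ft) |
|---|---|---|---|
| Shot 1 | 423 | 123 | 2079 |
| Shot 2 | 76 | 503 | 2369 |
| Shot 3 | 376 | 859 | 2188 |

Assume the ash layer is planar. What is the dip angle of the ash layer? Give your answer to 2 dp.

36.18°

Let the plane be z = a·x + b·y + c.
Shot 2−Shot 1: −347a + 380b = 290;  Shot 3−Shot 1: −47a + 736b = 109.
Solving gives a = −0.72420, b = 0.10185.
Gradient magnitude |∇z| = √(a² + b²) = √(0.52446 + 0.01037) = 0.73132.
True dip = arctan(0.73132) = 36.18°, dipping toward E (azimuth ≈ 098°).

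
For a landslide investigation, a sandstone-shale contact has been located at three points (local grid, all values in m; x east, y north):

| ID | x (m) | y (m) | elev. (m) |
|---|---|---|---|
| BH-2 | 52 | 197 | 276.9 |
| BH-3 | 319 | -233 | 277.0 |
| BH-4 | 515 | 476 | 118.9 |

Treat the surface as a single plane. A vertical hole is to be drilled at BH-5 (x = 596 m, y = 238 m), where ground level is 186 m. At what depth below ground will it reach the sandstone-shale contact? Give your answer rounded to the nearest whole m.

50 m

Two edge vectors: BH-2→BH-3 = (267, -430, 0.1), BH-2→BH-4 = (463, 279, -158).
Normal n = (BH-2→BH-3) × (BH-2→BH-4) = (67912.1, 42232.3, 273583).
So ∂z/∂x = −n_x/n_z = −0.24823 and ∂z/∂y = −n_y/n_z = −0.15437.
Intercept c from BH-2: 276.9 + 12.91 + 30.41 = 320.22.
At (596, 238): z_contact = −147.9 − 36.7 + 320.22 = 135.5 m.
Depth below ground = 186 − 135.5 = 50 m.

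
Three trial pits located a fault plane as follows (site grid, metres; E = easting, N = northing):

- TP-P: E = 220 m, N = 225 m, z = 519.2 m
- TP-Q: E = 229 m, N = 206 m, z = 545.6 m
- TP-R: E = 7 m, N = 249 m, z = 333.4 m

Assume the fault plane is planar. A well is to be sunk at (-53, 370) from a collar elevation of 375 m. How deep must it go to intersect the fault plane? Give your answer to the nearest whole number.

Let the plane be z = a·E + b·N + c.
TP-Q−TP-P: 9a − 19b = 26.4;  TP-R−TP-P: −213a + 24b = −185.8.
Solving gives a = 0.75610, b = −1.03132.
Then c = 519.2 − a·220 − b·225 = 584.91.
At (-53, 370): z_contact = −40.1 − 381.6 + 584.91 = 163.2 m.
Depth below ground = 375 − 163.2 = 212 m.

212 m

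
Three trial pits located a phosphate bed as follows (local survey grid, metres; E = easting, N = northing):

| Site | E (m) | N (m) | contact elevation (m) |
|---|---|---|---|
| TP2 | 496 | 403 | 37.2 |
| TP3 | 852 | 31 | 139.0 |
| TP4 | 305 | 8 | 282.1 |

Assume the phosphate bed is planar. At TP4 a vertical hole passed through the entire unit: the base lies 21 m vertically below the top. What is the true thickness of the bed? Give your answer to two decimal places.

Two edge vectors: TP2→TP3 = (356, -372, 101.8), TP2→TP4 = (-191, -395, 244.9).
Normal n = (TP2→TP3) × (TP2→TP4) = (-50891.8, -106628.2, -211672).
So ∂z/∂E = −n_x/n_z = −0.24043 and ∂z/∂N = −n_y/n_z = −0.50374.
|∇z| = √(a²+b²) = 0.55818, so dip δ = arctan(0.55818) = 29.17°.
True thickness = vertical thickness × cos δ = 21 × cos 29.17° = 18.34 m.

18.34 m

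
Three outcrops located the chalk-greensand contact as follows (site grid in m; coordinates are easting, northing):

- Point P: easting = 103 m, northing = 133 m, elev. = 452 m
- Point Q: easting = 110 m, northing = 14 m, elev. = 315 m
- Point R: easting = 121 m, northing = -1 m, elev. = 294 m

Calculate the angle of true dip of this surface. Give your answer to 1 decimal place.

Let the plane be z = a·easting + b·northing + c.
Point Q−Point P: 7a − 119b = −137;  Point R−Point P: 18a − 134b = −158.
Solving gives a = −0.36877, b = 1.12957.
Gradient magnitude |∇z| = √(a² + b²) = √(0.13599 + 1.27592) = 1.18824.
True dip = arctan(1.18824) = 49.9°, dipping toward SSE (azimuth ≈ 162°).

49.9°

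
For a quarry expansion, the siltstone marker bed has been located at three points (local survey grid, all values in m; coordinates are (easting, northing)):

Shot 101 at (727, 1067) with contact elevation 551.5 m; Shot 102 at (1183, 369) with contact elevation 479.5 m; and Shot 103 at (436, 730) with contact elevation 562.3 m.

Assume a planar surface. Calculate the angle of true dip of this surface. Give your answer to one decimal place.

Two edge vectors: Shot 101→Shot 102 = (456, -698, -72), Shot 101→Shot 103 = (-291, -337, 10.8).
Normal n = (Shot 101→Shot 102) × (Shot 101→Shot 103) = (-31802.4, 16027.2, -356790).
So ∂z/∂E = −n_x/n_z = −0.08913 and ∂z/∂N = −n_y/n_z = 0.04492.
Gradient magnitude |∇z| = √(a² + b²) = √(0.00795 + 0.00202) = 0.09981.
True dip = arctan(0.09981) = 5.7°, dipping toward ESE (azimuth ≈ 117°).

5.7°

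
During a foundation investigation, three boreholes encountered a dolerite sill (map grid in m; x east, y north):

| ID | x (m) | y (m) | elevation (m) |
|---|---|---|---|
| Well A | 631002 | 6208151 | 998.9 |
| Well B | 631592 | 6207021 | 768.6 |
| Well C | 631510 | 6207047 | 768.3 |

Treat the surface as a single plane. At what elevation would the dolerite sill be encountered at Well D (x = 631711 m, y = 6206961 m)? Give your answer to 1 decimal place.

Two edge vectors: Well A→Well B = (590, -1130, -230.3), Well A→Well C = (508, -1104, -230.6).
Normal n = (Well A→Well B) × (Well A→Well C) = (6326.8, 19061.6, -77320).
So ∂z/∂x = −n_x/n_z = 0.081826177 and ∂z/∂y = −n_y/n_z = 0.246528712.
Intercept c from Well A: 998.9 − 51632.48 − 1530487.47 = −1581121.05.
At (631711, 6206961): z = 51690.5 + 1530194.1 − 1581121.05 = 763.5 m.

763.5 m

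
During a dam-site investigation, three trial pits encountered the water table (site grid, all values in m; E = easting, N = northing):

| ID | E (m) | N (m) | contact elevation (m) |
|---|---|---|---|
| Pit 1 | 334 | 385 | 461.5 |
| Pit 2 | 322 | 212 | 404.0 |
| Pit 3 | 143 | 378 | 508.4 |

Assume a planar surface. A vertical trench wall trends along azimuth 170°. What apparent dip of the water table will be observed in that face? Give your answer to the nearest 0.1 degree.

21.3°

Two edge vectors: Pit 1→Pit 2 = (-12, -173, -57.5), Pit 1→Pit 3 = (-191, -7, 46.9).
Normal n = (Pit 1→Pit 2) × (Pit 1→Pit 3) = (-8516.2, 11545.3, -32959).
So ∂z/∂E = −n_x/n_z = −0.25839 and ∂z/∂N = −n_y/n_z = 0.35029.
Unit vector along 170° is (sin 170°, cos 170°) = (0.1736, -0.9848).
Slope in that direction = a·(0.1736) + b·(-0.9848) = −0.38984.
Apparent dip = arctan|0.38984| = 21.3° (true dip is 23.5°, so apparent ≤ true as expected).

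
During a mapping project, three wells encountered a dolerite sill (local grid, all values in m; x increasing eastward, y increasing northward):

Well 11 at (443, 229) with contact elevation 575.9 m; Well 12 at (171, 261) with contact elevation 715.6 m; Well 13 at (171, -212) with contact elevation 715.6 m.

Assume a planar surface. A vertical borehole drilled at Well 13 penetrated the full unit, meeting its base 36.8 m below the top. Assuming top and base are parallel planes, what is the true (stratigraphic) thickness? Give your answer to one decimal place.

32.7 m

Two edge vectors: Well 11→Well 12 = (-272, 32, 139.7), Well 11→Well 13 = (-272, -441, 139.7).
Normal n = (Well 11→Well 12) × (Well 11→Well 13) = (66078.1, 0, 128656).
So ∂z/∂x = −n_x/n_z = −0.51360 and ∂z/∂y = −n_y/n_z = 0.00000.
|∇z| = √(a²+b²) = 0.51360, so dip δ = arctan(0.51360) = 27.19°.
True thickness = vertical thickness × cos δ = 36.8 × cos 27.19° = 32.7 m.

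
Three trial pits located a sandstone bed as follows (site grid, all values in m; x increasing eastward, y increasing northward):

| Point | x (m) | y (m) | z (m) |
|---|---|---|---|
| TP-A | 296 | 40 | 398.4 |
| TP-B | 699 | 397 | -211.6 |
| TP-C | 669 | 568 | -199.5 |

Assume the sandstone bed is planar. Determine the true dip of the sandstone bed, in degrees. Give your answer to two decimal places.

53.97°

Two edge vectors: TP-A→TP-B = (403, 357, -610), TP-A→TP-C = (373, 528, -597.9).
Normal n = (TP-A→TP-B) × (TP-A→TP-C) = (108629.7, 13423.7, 79623).
So ∂z/∂x = −n_x/n_z = −1.36430 and ∂z/∂y = −n_y/n_z = −0.16859.
Gradient magnitude |∇z| = √(a² + b²) = √(1.86132 + 0.02842) = 1.37468.
True dip = arctan(1.37468) = 53.97°, dipping toward E (azimuth ≈ 083°).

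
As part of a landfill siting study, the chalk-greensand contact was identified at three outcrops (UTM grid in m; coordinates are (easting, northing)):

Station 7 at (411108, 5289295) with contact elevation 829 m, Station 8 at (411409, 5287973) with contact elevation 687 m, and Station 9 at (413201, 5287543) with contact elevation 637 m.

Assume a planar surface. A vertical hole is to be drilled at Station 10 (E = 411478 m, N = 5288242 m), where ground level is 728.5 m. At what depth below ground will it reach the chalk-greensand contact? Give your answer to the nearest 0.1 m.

Two edge vectors: Station 7→Station 8 = (301, -1322, -142), Station 7→Station 9 = (2093, -1752, -192).
Normal n = (Station 7→Station 8) × (Station 7→Station 9) = (5040, -239414, 2239594).
So ∂z/∂E = −n_x/n_z = −0.002250408 and ∂z/∂N = −n_y/n_z = 0.106900626.
Intercept c from Station 7: 829 + 925.16 − 565428.95 = −563674.78.
At (411478, 5288242): z_contact = −925.99 + 565316.38 − 563674.78 = 715.60 m.
Depth below ground = 728.5 − 715.60 = 12.9 m.

12.9 m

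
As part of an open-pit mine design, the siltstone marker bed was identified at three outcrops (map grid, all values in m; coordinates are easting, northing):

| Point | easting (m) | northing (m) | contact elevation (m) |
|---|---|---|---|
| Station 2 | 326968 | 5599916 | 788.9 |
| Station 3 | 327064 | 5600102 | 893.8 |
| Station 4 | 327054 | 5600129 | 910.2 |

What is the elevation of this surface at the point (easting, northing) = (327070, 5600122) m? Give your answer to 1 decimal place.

905.3 m

Let the plane be z = a·easting + b·northing + c.
Station 3−Station 2: 96a + 186b = 104.9;  Station 4−Station 2: 86a + 213b = 121.3.
Solving gives a = −0.048989218, b = 0.589263252.
Then c = 788.9 − a·326968 − b·5599916 = −3283017.91.
At (327070, 5600122): z = −16022.9 + 3299946.1 − 3283017.91 = 905.3 m.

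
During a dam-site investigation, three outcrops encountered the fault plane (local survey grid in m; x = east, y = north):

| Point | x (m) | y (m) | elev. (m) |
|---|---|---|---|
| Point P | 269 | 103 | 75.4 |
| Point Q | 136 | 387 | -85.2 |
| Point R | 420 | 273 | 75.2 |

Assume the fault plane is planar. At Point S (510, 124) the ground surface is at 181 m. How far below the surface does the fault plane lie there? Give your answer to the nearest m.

13 m

Two edge vectors: Point P→Point Q = (-133, 284, -160.6), Point P→Point R = (151, 170, -0.2).
Normal n = (Point P→Point Q) × (Point P→Point R) = (27245.2, -24277.2, -65494).
So ∂z/∂x = −n_x/n_z = 0.41600 and ∂z/∂y = −n_y/n_z = −0.37068.
Intercept c from Point P: 75.4 − 111.90 + 38.18 = 1.68.
At (510, 124): z_contact = 212.2 − 46.0 + 1.68 = 167.9 m.
Depth below ground = 181 − 167.9 = 13 m.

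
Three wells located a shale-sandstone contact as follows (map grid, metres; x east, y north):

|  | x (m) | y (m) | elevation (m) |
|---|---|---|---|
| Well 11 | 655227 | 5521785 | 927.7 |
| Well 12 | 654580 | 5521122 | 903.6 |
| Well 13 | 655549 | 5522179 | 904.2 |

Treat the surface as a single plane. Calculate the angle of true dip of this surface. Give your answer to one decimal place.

Let the plane be z = a·x + b·y + c.
Well 12−Well 11: −647a − 663b = −24.1;  Well 13−Well 11: 322a + 394b = −23.5.
Solving gives a = 0.60523, b = −0.55427.
Gradient magnitude |∇z| = √(a² + b²) = √(0.36630 + 0.30722) = 0.82068.
True dip = arctan(0.82068) = 39.4°, dipping toward NW (azimuth ≈ 312°).

39.4°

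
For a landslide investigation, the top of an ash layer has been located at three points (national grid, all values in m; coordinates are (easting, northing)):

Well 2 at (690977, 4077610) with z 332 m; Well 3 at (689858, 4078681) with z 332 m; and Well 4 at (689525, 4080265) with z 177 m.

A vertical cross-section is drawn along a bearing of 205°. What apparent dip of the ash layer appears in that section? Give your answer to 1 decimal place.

Let the plane be z = a·E + b·N + c.
Well 3−Well 2: −1119a + 1071b = 0;  Well 4−Well 2: −1452a + 2655b = −155.
Solving gives a = −0.11725, b = −0.12250.
Unit vector along 205° is (sin 205°, cos 205°) = (-0.4226, -0.9063).
Slope in that direction = a·(-0.4226) + b·(-0.9063) = 0.16058.
Apparent dip = arctan|0.16058| = 9.1° (true dip is 9.6°, so apparent ≤ true as expected).

9.1°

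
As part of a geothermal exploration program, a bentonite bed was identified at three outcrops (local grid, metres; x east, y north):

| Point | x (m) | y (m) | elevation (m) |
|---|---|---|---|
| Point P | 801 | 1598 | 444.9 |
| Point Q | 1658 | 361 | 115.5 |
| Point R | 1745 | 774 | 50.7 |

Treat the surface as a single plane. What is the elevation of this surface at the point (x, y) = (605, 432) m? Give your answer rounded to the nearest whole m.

Two edge vectors: Point P→Point Q = (857, -1237, -329.4), Point P→Point R = (944, -824, -394.2).
Normal n = (Point P→Point Q) × (Point P→Point R) = (216199.8, 26875.8, 461560).
So ∂z/∂x = −n_x/n_z = −0.46841 and ∂z/∂y = −n_y/n_z = −0.05823.
Intercept c from Point P: 444.9 + 375.20 + 93.05 = 913.15.
At (605, 432): z = −283.4 − 25.2 + 913.15 = 604.6 m.

605 m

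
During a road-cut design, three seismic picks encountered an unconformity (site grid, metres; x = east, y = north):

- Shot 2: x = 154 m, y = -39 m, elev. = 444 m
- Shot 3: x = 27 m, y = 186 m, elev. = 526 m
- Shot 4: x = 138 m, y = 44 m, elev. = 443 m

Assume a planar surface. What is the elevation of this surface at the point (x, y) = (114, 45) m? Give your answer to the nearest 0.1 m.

Let the plane be z = a·x + b·y + c.
Shot 3−Shot 2: −127a + 225b = 82;  Shot 4−Shot 2: −16a + 83b = −1.
Solving gives a = −1.01297, b = −0.20732.
Then c = 444 − a·154 − b·-39 = 591.91.
At (114, 45): z = −115.5 − 9.3 + 591.91 = 467.1 m.

467.1 m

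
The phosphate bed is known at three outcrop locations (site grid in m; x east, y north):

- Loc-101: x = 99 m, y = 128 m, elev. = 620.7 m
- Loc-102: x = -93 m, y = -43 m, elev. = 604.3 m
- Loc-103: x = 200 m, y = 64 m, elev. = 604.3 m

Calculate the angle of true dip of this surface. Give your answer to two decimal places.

9.82°

Two edge vectors: Loc-101→Loc-102 = (-192, -171, -16.4), Loc-101→Loc-103 = (101, -64, -16.4).
Normal n = (Loc-101→Loc-102) × (Loc-101→Loc-103) = (1754.8, -4805.2, 29559).
So ∂z/∂x = −n_x/n_z = −0.05937 and ∂z/∂y = −n_y/n_z = 0.16256.
Gradient magnitude |∇z| = √(a² + b²) = √(0.00352 + 0.02643) = 0.17306.
True dip = arctan(0.17306) = 9.82°, dipping toward SSE (azimuth ≈ 160°).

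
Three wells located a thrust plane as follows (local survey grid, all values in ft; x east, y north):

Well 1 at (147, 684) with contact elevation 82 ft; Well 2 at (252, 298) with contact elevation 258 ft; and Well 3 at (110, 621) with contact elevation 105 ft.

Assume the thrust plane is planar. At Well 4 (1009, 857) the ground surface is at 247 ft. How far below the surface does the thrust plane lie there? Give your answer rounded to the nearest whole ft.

Two edge vectors: Well 1→Well 2 = (105, -386, 176), Well 1→Well 3 = (-37, -63, 23).
Normal n = (Well 1→Well 2) × (Well 1→Well 3) = (2210, -8927, -20897).
So ∂z/∂x = −n_x/n_z = 0.10576 and ∂z/∂y = −n_y/n_z = −0.42719.
Intercept c from Well 1: 82 − 15.55 + 292.20 = 358.65.
At (1009, 857): z_contact = 106.7 − 366.1 + 358.65 = 99.3 ft.
Depth below ground = 247 − 99.3 = 148 ft.

148 ft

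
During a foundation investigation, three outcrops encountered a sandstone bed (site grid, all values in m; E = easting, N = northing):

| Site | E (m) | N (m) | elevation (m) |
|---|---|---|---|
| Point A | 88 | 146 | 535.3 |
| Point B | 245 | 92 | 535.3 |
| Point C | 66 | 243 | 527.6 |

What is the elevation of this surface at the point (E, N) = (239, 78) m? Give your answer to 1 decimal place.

536.7 m

Two edge vectors: Point A→Point B = (157, -54, 0), Point A→Point C = (-22, 97, -7.7).
Normal n = (Point A→Point B) × (Point A→Point C) = (415.8, 1208.9, 14041).
So ∂z/∂E = −n_x/n_z = −0.02961 and ∂z/∂N = −n_y/n_z = −0.08610.
Intercept c from Point A: 535.3 + 2.61 + 12.57 = 550.48.
At (239, 78): z = −7.1 − 6.7 + 550.48 = 536.7 m.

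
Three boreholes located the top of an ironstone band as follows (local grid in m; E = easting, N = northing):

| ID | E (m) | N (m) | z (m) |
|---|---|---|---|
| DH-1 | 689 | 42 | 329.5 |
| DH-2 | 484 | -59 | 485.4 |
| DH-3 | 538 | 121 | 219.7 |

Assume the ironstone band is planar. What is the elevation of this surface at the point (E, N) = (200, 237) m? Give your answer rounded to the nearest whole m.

Let the plane be z = a·E + b·N + c.
DH-2−DH-1: −205a − 101b = 155.9;  DH-3−DH-1: −151a + 79b = −109.8.
Solving gives a = −0.03900, b = −1.46441.
Then c = 329.5 − a·689 − b·42 = 417.87.
At (200, 237): z = −7.8 − 347.1 + 417.87 = 63.0 m.

63 m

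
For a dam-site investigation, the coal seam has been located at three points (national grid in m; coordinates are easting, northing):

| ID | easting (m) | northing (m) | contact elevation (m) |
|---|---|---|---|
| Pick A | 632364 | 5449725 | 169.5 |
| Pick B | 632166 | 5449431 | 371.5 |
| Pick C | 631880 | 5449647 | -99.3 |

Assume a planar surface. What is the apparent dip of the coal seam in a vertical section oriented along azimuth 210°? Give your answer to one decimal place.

33.3°

Two edge vectors: Pick A→Pick B = (-198, -294, 202), Pick A→Pick C = (-484, -78, -268.8).
Normal n = (Pick A→Pick B) × (Pick A→Pick C) = (94783.2, -150990.4, -126852).
So ∂z/∂easting = −n_x/n_z = 0.74720 and ∂z/∂northing = −n_y/n_z = −1.19029.
Unit vector along 210° is (sin 210°, cos 210°) = (-0.5000, -0.8660).
Slope in that direction = a·(-0.5000) + b·(-0.8660) = 0.65722.
Apparent dip = arctan|0.65722| = 33.3° (true dip is 54.6°, so apparent ≤ true as expected).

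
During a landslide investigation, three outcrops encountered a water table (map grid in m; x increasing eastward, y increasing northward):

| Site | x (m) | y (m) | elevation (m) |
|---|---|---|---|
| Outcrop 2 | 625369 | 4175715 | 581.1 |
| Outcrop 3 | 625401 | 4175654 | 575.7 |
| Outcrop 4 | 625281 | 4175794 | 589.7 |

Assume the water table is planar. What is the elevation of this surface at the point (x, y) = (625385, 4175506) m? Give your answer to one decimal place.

565.8 m

Two edge vectors: Outcrop 2→Outcrop 3 = (32, -61, -5.4), Outcrop 2→Outcrop 4 = (-88, 79, 8.6).
Normal n = (Outcrop 2→Outcrop 3) × (Outcrop 2→Outcrop 4) = (-98, 200, -2840).
So ∂z/∂x = −n_x/n_z = −0.034507042 and ∂z/∂y = −n_y/n_z = 0.070422535.
Intercept c from Outcrop 2: 581.1 + 21579.63 − 294064.44 = −271903.70.
At (625385, 4175506): z = −21580.2 + 294049.7 − 271903.70 = 565.8 m.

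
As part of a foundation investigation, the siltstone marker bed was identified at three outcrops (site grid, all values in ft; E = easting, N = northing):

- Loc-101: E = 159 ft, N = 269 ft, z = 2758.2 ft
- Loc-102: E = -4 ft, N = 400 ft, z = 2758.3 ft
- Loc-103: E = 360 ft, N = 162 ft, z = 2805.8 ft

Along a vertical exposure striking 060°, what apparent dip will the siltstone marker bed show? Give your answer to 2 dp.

46.29°

Let the plane be z = a·E + b·N + c.
Loc-102−Loc-101: −163a + 131b = 0.1;  Loc-103−Loc-101: 201a − 107b = 47.6.
Solving gives a = 0.70262, b = 0.87502.
Unit vector along 060° is (sin 60°, cos 60°) = (0.8660, 0.5000).
Slope in that direction = a·(0.8660) + b·(0.5000) = 1.04600.
Apparent dip = arctan|1.04600| = 46.29° (true dip is 48.3°, so apparent ≤ true as expected).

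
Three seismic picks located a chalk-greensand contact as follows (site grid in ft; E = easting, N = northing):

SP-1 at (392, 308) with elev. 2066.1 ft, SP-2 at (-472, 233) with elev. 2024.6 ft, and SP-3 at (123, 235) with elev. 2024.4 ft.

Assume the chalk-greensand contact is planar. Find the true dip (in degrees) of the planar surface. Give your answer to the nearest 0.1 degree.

Let the plane be z = a·E + b·N + c.
SP-2−SP-1: −864a − 75b = −41.5;  SP-3−SP-1: −269a − 73b = −41.7.
Solving gives a = −0.00228, b = 0.57965.
Gradient magnitude |∇z| = √(a² + b²) = √(0.00001 + 0.33600) = 0.57966.
True dip = arctan(0.57966) = 30.1°, dipping toward S (azimuth ≈ 180°).

30.1°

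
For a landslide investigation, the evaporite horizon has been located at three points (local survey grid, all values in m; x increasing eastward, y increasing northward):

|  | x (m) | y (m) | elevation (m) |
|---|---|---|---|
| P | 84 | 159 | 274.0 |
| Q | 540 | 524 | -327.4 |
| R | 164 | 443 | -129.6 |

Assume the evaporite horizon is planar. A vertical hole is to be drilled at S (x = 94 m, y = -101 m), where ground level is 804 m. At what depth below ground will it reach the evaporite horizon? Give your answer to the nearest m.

180 m

Let the plane be z = a·x + b·y + c.
Q−P: 456a + 365b = −601.4;  R−P: 80a + 284b = −403.6.
Solving gives a = −0.23412, b = −1.35518.
Then c = 274 − a·84 − b·159 = 509.14.
At (94, -101): z_contact = −22.0 + 136.9 + 509.14 = 624.0 m.
Depth below ground = 804 − 624.0 = 180 m.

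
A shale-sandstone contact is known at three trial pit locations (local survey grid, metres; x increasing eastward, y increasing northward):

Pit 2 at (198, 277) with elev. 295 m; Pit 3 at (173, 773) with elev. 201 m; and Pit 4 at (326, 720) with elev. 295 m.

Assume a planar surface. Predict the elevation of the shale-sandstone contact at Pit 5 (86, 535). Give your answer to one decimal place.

Two edge vectors: Pit 2→Pit 3 = (-25, 496, -94), Pit 2→Pit 4 = (128, 443, 0).
Normal n = (Pit 2→Pit 3) × (Pit 2→Pit 4) = (41642, -12032, -74563).
So ∂z/∂x = −n_x/n_z = 0.55848 and ∂z/∂y = −n_y/n_z = −0.16137.
Intercept c from Pit 2: 295 − 110.58 + 44.70 = 229.12.
At (86, 535): z = 48.0 − 86.3 + 229.12 = 190.8 m.

190.8 m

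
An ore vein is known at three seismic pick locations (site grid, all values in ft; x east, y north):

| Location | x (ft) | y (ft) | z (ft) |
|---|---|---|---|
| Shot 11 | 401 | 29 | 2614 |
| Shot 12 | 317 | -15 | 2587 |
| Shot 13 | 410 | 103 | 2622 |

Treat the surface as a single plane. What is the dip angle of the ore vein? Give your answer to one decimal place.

Let the plane be z = a·x + b·y + c.
Shot 12−Shot 11: −84a − 44b = −27;  Shot 13−Shot 11: 9a + 74b = 8.
Solving gives a = 0.28282, b = 0.07371.
Gradient magnitude |∇z| = √(a² + b²) = √(0.07999 + 0.00543) = 0.29227.
True dip = arctan(0.29227) = 16.3°, dipping toward WSW (azimuth ≈ 255°).

16.3°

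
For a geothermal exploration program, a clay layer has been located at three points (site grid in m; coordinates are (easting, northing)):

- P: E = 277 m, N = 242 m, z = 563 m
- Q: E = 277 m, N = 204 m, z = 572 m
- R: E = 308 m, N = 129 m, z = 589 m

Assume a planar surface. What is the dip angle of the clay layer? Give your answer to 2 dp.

Two edge vectors: P→Q = (0, -38, 9), P→R = (31, -113, 26).
Normal n = (P→Q) × (P→R) = (29, 279, 1178).
So ∂z/∂E = −n_x/n_z = −0.02462 and ∂z/∂N = −n_y/n_z = −0.23684.
Gradient magnitude |∇z| = √(a² + b²) = √(0.00061 + 0.05609) = 0.23812.
True dip = arctan(0.23812) = 13.39°, dipping toward N (azimuth ≈ 006°).

13.39°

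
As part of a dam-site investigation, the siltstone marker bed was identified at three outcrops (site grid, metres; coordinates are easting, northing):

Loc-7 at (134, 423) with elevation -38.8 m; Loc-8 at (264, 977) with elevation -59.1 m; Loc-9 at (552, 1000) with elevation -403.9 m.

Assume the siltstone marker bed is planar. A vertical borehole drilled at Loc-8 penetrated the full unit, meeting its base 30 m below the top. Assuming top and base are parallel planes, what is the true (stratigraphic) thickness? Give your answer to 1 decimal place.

Let the plane be z = a·easting + b·northing + c.
Loc-8−Loc-7: 130a + 554b = −20.3;  Loc-9−Loc-7: 418a + 577b = −365.1.
Solving gives a = −1.21710, b = 0.24896.
|∇z| = √(a²+b²) = 1.24231, so dip δ = arctan(1.24231) = 51.17°.
True thickness = vertical thickness × cos δ = 30 × cos 51.17° = 18.8 m.

18.8 m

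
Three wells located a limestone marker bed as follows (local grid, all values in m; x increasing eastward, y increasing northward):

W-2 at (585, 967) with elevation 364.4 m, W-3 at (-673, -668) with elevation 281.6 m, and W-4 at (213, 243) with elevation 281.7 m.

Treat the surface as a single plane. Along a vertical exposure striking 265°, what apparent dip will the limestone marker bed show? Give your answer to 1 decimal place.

12.8°

Two edge vectors: W-2→W-3 = (-1258, -1635, -82.8), W-2→W-4 = (-372, -724, -82.7).
Normal n = (W-2→W-3) × (W-2→W-4) = (75267.3, -73235, 302572).
So ∂z/∂x = −n_x/n_z = −0.24876 and ∂z/∂y = −n_y/n_z = 0.24204.
Unit vector along 265° is (sin 265°, cos 265°) = (-0.9962, -0.0872).
Slope in that direction = a·(-0.9962) + b·(-0.0872) = 0.22672.
Apparent dip = arctan|0.22672| = 12.8° (true dip is 19.1°, so apparent ≤ true as expected).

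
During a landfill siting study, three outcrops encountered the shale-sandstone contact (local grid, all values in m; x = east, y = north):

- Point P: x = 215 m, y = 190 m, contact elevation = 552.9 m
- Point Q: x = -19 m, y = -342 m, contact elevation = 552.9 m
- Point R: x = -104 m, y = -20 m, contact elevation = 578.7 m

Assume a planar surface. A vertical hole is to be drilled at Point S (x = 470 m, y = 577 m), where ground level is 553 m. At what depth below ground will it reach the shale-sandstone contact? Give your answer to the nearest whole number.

Two edge vectors: Point P→Point Q = (-234, -532, 0), Point P→Point R = (-319, -210, 25.8).
Normal n = (Point P→Point Q) × (Point P→Point R) = (-13725.6, 6037.2, -120568).
So ∂z/∂x = −n_x/n_z = −0.11384 and ∂z/∂y = −n_y/n_z = 0.05007.
Intercept c from Point P: 552.9 + 24.48 − 9.51 = 567.86.
At (470, 577): z_contact = −53.5 + 28.9 + 567.86 = 543.2 m.
Depth below ground = 553 − 543.2 = 10 m.

10 m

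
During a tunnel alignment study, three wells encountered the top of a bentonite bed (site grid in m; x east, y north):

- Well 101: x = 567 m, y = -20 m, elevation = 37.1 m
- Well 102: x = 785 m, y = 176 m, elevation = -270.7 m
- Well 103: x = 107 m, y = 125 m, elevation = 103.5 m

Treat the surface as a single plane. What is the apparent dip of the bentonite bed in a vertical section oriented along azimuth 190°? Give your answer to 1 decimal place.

48.0°

Let the plane be z = a·x + b·y + c.
Well 102−Well 101: 218a + 196b = −307.8;  Well 103−Well 101: −460a + 145b = 66.4.
Solving gives a = −0.47340, b = −1.04388.
Unit vector along 190° is (sin 190°, cos 190°) = (-0.1736, -0.9848).
Slope in that direction = a·(-0.1736) + b·(-0.9848) = 1.11022.
Apparent dip = arctan|1.11022| = 48.0° (true dip is 48.9°, so apparent ≤ true as expected).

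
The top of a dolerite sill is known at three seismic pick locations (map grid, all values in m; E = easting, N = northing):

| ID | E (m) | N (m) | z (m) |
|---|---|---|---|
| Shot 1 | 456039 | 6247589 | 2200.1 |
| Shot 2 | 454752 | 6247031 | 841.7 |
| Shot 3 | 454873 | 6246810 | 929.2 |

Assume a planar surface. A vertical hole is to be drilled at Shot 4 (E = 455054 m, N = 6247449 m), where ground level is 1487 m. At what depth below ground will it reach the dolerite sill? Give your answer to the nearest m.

284 m

Let the plane be z = a·E + b·N + c.
Shot 2−Shot 1: −1287a − 558b = −1358.4;  Shot 3−Shot 1: −1166a − 779b = −1270.9.
Solving gives a = 0.99172143, b = 0.14705110.
Then c = 2200.1 − a·456039 − b·6247589 = −1368778.40.
At (455054, 6247449): z_contact = 451286.8 + 918694.3 − 1368778.40 = 1202.7 m.
Depth below ground = 1487 − 1202.7 = 284 m.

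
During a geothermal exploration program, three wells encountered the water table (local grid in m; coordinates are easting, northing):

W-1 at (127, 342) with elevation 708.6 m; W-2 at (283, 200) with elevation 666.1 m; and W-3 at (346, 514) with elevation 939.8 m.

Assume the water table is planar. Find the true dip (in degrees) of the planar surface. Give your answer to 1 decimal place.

41.9°

Let the plane be z = a·easting + b·northing + c.
W-2−W-1: 156a − 142b = −42.5;  W-3−W-1: 219a + 172b = 231.2.
Solving gives a = 0.44054, b = 0.78327.
Gradient magnitude |∇z| = √(a² + b²) = √(0.19407 + 0.61351) = 0.89866.
True dip = arctan(0.89866) = 41.9°, dipping toward SSW (azimuth ≈ 209°).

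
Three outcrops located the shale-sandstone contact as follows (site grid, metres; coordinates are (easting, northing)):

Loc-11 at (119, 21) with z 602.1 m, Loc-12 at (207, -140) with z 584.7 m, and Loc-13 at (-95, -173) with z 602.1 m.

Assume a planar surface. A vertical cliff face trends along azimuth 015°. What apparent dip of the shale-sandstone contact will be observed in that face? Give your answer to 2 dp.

Let the plane be z = a·E + b·N + c.
Loc-12−Loc-11: 88a − 161b = −17.4;  Loc-13−Loc-11: −214a − 194b = 0.
Solving gives a = −0.06551, b = 0.07227.
Unit vector along 015° is (sin 15°, cos 15°) = (0.2588, 0.9659).
Slope in that direction = a·(0.2588) + b·(0.9659) = 0.05285.
Apparent dip = arctan|0.05285| = 3.03° (true dip is 5.6°, so apparent ≤ true as expected).

3.03°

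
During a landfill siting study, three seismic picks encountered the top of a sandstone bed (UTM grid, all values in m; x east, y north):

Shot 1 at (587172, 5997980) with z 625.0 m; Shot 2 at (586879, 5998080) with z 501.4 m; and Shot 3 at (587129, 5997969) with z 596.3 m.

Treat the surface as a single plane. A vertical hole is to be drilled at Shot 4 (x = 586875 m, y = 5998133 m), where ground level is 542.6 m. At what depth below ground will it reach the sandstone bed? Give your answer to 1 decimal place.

21.6 m

Two edge vectors: Shot 1→Shot 2 = (-293, 100, -123.6), Shot 1→Shot 3 = (-43, -11, -28.7).
Normal n = (Shot 1→Shot 2) × (Shot 1→Shot 3) = (-4229.6, -3094.3, 7523).
So ∂z/∂x = −n_x/n_z = 0.562222518 and ∂z/∂y = −n_y/n_z = 0.411311977.
Intercept c from Shot 1: 625 − 330121.32 − 2467041.01 = −2796537.33.
At (586875, 5998133): z_contact = 329954.34 + 2467103.94 − 2796537.33 = 520.95 m.
Depth below ground = 542.6 − 520.95 = 21.6 m.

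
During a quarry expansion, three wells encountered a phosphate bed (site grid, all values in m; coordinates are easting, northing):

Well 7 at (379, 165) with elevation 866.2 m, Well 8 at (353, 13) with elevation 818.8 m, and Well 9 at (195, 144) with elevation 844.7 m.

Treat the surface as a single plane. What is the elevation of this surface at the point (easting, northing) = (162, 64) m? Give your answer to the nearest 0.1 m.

Let the plane be z = a·easting + b·northing + c.
Well 8−Well 7: −26a − 152b = −47.4;  Well 9−Well 7: −184a − 21b = −21.5.
Solving gives a = 0.08288, b = 0.29767.
Then c = 866.2 − a·379 − b·165 = 785.68.
At (162, 64): z = 13.4 + 19.1 + 785.68 = 818.2 m.

818.2 m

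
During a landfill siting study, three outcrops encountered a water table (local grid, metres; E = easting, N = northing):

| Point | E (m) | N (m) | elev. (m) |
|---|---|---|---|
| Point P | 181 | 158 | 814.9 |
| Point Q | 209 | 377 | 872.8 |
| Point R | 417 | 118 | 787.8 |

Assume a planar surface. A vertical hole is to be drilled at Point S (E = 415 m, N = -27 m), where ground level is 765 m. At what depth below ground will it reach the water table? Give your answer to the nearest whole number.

Let the plane be z = a·E + b·N + c.
Point Q−Point P: 28a + 219b = 57.9;  Point R−Point P: 236a − 40b = −27.1.
Solving gives a = −0.06853, b = 0.27315.
Then c = 814.9 − a·181 − b·158 = 784.15.
At (415, -27): z_contact = −28.4 − 7.4 + 784.15 = 748.3 m.
Depth below ground = 765 − 748.3 = 17 m.

17 m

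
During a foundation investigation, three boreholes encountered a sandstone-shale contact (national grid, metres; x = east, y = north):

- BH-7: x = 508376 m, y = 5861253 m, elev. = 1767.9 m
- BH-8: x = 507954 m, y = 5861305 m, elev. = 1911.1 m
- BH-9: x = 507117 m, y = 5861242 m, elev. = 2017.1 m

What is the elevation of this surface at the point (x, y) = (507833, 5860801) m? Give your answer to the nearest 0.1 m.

Let the plane be z = a·x + b·y + c.
BH-8−BH-7: −422a + 52b = 143.2;  BH-9−BH-7: −1259a − 11b = 249.2.
Solving gives a = −0.207297105, b = 1.071550421.
Then c = 1767.9 − a·508376 − b·5861253 = −6173475.35.
At (507833, 5860801): z = −105272.3 + 6280143.8 − 6173475.35 = 1396.1 m.

1396.1 m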